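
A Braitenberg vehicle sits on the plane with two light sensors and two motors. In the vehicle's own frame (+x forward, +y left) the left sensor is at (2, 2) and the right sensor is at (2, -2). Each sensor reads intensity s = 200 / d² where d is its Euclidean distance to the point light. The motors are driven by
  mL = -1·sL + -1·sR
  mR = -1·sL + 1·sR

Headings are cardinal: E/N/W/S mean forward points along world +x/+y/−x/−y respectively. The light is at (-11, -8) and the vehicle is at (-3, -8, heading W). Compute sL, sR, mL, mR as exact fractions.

left sensor world pos  = (-5, -10); dL² = 40
right sensor world pos = (-5, -6); dR² = 40
sL = 200/40 = 5
sR = 200/40 = 5
mL = -1·sL + -1·sR = -10
mR = -1·sL + 1·sR = 0

5 5 -10 0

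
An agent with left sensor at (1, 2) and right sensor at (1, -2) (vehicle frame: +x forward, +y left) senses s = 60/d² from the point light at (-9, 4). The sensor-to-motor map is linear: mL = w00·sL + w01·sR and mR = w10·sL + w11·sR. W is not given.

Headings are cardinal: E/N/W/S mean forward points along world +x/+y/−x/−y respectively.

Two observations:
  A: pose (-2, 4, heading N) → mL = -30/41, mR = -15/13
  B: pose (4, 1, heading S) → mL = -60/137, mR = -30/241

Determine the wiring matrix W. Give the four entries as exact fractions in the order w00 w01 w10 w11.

0 -1 -1/2 0

obs A: pose=(-2,4,N) → sL=30/13, sR=30/41, mL=-30/41, mR=-15/13
obs B: pose=(4,1,S) → sL=60/241, sR=60/137, mL=-60/137, mR=-30/241
sensor matrix S = [[30/13, 30/41], [60/241, 60/137]]; det S = 14580000/17598061
solve [mL_A; mL_B] = S·[w00; w01] and [mR_A; mR_B] = S·[w10; w11]:
  w00 = 0, w01 = -1, w10 = -1/2, w11 = 0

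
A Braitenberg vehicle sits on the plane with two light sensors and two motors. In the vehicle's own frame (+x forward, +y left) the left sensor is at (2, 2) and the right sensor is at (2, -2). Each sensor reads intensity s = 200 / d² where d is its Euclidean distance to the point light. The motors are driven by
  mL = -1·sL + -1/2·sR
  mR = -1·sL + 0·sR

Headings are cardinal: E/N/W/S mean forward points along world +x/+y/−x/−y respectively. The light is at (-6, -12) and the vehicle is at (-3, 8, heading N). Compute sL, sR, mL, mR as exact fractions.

left sensor world pos  = (-5, 10); dL² = 485
right sensor world pos = (-1, 10); dR² = 509
sL = 200/485 = 40/97
sR = 200/509 = 200/509
mL = -1·sL + -1/2·sR = -30060/49373
mR = -1·sL + 0·sR = -40/97

40/97 200/509 -30060/49373 -40/97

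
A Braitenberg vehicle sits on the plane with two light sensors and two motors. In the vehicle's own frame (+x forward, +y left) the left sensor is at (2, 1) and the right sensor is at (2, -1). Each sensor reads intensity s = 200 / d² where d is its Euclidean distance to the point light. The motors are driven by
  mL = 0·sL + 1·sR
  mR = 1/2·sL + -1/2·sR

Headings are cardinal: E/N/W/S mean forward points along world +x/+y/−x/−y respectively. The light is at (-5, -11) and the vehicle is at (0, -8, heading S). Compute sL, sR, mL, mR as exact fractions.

200/37 200/17 200/17 -2000/629

left sensor world pos  = (1, -10); dL² = 37
right sensor world pos = (-1, -10); dR² = 17
sL = 200/37 = 200/37
sR = 200/17 = 200/17
mL = 0·sL + 1·sR = 200/17
mR = 1/2·sL + -1/2·sR = -2000/629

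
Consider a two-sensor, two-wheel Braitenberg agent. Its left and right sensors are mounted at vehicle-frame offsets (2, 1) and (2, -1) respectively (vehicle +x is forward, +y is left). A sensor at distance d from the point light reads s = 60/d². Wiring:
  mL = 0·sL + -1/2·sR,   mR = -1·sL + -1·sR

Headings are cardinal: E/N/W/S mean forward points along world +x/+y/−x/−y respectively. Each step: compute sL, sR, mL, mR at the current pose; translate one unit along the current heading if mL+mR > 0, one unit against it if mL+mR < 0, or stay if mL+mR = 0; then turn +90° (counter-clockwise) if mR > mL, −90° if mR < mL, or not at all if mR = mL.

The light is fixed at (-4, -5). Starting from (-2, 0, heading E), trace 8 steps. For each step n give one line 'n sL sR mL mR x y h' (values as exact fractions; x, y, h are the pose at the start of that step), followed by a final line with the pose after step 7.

0 15/13 15/8 -15/16 -315/104 -2 0 E
1 60/13 20/3 -10/3 -440/39 -3 0 S
2 30/13 6/5 -3/5 -228/65 -3 1 W
3 12/13 60/73 -30/73 -1656/949 -2 1 N
4 15/13 15/8 -15/16 -315/104 -2 0 E
5 60/13 20/3 -10/3 -440/39 -3 0 S
6 30/13 6/5 -3/5 -228/65 -3 1 W
7 12/13 60/73 -30/73 -1656/949 -2 1 N
final -2 0 E

n=0: pose=(-2,0,E); sL=15/13, sR=15/8; mL=-15/16, mR=-315/104; mL+mR=-825/208 → advance -1; mR−mL=-435/208 → turn -1·90°
n=1: pose=(-3,0,S); sL=60/13, sR=20/3; mL=-10/3, mR=-440/39; mL+mR=-190/13 → advance -1; mR−mL=-310/39 → turn -1·90°
n=2: pose=(-3,1,W); sL=30/13, sR=6/5; mL=-3/5, mR=-228/65; mL+mR=-267/65 → advance -1; mR−mL=-189/65 → turn -1·90°
n=3: pose=(-2,1,N); sL=12/13, sR=60/73; mL=-30/73, mR=-1656/949; mL+mR=-2046/949 → advance -1; mR−mL=-1266/949 → turn -1·90°
n=4: pose=(-2,0,E); sL=15/13, sR=15/8; mL=-15/16, mR=-315/104; mL+mR=-825/208 → advance -1; mR−mL=-435/208 → turn -1·90°
n=5: pose=(-3,0,S); sL=60/13, sR=20/3; mL=-10/3, mR=-440/39; mL+mR=-190/13 → advance -1; mR−mL=-310/39 → turn -1·90°
n=6: pose=(-3,1,W); sL=30/13, sR=6/5; mL=-3/5, mR=-228/65; mL+mR=-267/65 → advance -1; mR−mL=-189/65 → turn -1·90°
n=7: pose=(-2,1,N); sL=12/13, sR=60/73; mL=-30/73, mR=-1656/949; mL+mR=-2046/949 → advance -1; mR−mL=-1266/949 → turn -1·90°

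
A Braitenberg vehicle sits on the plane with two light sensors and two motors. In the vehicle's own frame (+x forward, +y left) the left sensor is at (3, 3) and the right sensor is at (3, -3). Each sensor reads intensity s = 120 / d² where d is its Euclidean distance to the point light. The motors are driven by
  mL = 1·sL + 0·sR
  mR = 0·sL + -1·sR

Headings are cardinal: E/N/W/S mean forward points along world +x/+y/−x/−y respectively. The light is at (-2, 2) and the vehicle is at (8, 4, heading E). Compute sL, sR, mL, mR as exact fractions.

60/97 12/17 60/97 -12/17

left sensor world pos  = (11, 7); dL² = 194
right sensor world pos = (11, 1); dR² = 170
sL = 120/194 = 60/97
sR = 120/170 = 12/17
mL = 1·sL + 0·sR = 60/97
mR = 0·sL + -1·sR = -12/17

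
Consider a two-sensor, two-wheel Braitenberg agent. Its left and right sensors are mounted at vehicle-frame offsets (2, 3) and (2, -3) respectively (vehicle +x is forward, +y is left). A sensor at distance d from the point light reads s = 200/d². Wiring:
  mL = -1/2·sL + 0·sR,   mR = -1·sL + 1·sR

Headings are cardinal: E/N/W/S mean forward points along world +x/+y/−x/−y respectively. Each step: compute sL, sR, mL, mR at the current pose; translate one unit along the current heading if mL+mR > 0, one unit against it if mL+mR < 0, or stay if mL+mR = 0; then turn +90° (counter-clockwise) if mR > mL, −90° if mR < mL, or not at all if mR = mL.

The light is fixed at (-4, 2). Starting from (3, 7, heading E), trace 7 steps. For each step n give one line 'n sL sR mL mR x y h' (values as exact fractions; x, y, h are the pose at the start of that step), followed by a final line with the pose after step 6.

0 40/29 40/17 -20/29 480/493 3 7 E
1 100/37 20/17 -50/37 -960/629 4 7 N
2 200/149 200/101 -100/149 9600/15049 4 6 E
3 50/13 25/17 -25/13 -525/221 3 6 N
4 200/117 200/81 -100/117 800/1053 3 5 E
5 100/17 100/53 -50/17 -3600/901 2 5 N
6 200/89 40/13 -100/89 960/1157 2 4 E
final 1 4 N

n=0: pose=(3,7,E); sL=40/29, sR=40/17; mL=-20/29, mR=480/493; mL+mR=140/493 → advance +1; mR−mL=820/493 → turn +1·90°
n=1: pose=(4,7,N); sL=100/37, sR=20/17; mL=-50/37, mR=-960/629; mL+mR=-1810/629 → advance -1; mR−mL=-110/629 → turn -1·90°
n=2: pose=(4,6,E); sL=200/149, sR=200/101; mL=-100/149, mR=9600/15049; mL+mR=-500/15049 → advance -1; mR−mL=19700/15049 → turn +1·90°
n=3: pose=(3,6,N); sL=50/13, sR=25/17; mL=-25/13, mR=-525/221; mL+mR=-950/221 → advance -1; mR−mL=-100/221 → turn -1·90°
n=4: pose=(3,5,E); sL=200/117, sR=200/81; mL=-100/117, mR=800/1053; mL+mR=-100/1053 → advance -1; mR−mL=1700/1053 → turn +1·90°
n=5: pose=(2,5,N); sL=100/17, sR=100/53; mL=-50/17, mR=-3600/901; mL+mR=-6250/901 → advance -1; mR−mL=-950/901 → turn -1·90°
n=6: pose=(2,4,E); sL=200/89, sR=40/13; mL=-100/89, mR=960/1157; mL+mR=-340/1157 → advance -1; mR−mL=2260/1157 → turn +1·90°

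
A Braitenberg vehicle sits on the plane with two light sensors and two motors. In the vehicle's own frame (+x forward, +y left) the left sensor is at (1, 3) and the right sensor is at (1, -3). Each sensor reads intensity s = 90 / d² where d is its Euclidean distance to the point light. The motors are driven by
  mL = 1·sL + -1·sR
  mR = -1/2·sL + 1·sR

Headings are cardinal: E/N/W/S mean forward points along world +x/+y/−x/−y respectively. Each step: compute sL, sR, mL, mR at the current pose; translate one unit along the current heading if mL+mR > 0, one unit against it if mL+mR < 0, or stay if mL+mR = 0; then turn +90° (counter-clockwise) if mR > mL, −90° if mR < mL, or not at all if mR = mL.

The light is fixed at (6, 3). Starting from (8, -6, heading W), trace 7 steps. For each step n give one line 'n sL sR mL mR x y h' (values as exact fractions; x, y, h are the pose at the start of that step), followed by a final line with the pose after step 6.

0 18/29 90/37 -1944/1073 2277/1073 8 -6 W
1 45/58 45/52 -135/1508 180/377 7 -6 S
2 90/53 90/173 10800/9169 -3015/9169 7 -7 E
3 45/73 45/61 -540/4453 3825/8906 8 -7 S
4 90/73 18/41 2376/2993 -531/2993 8 -8 E
5 1/2 5/8 -1/8 3/8 9 -8 S
6 90/97 90/241 12960/23377 -2115/23377 9 -9 E
final 10 -9 S

n=0: pose=(8,-6,W); sL=18/29, sR=90/37; mL=-1944/1073, mR=2277/1073; mL+mR=9/29 → advance +1; mR−mL=4221/1073 → turn +1·90°
n=1: pose=(7,-6,S); sL=45/58, sR=45/52; mL=-135/1508, mR=180/377; mL+mR=45/116 → advance +1; mR−mL=855/1508 → turn +1·90°
n=2: pose=(7,-7,E); sL=90/53, sR=90/173; mL=10800/9169, mR=-3015/9169; mL+mR=45/53 → advance +1; mR−mL=-13815/9169 → turn -1·90°
n=3: pose=(8,-7,S); sL=45/73, sR=45/61; mL=-540/4453, mR=3825/8906; mL+mR=45/146 → advance +1; mR−mL=4905/8906 → turn +1·90°
n=4: pose=(8,-8,E); sL=90/73, sR=18/41; mL=2376/2993, mR=-531/2993; mL+mR=45/73 → advance +1; mR−mL=-2907/2993 → turn -1·90°
n=5: pose=(9,-8,S); sL=1/2, sR=5/8; mL=-1/8, mR=3/8; mL+mR=1/4 → advance +1; mR−mL=1/2 → turn +1·90°
n=6: pose=(9,-9,E); sL=90/97, sR=90/241; mL=12960/23377, mR=-2115/23377; mL+mR=45/97 → advance +1; mR−mL=-15075/23377 → turn -1·90°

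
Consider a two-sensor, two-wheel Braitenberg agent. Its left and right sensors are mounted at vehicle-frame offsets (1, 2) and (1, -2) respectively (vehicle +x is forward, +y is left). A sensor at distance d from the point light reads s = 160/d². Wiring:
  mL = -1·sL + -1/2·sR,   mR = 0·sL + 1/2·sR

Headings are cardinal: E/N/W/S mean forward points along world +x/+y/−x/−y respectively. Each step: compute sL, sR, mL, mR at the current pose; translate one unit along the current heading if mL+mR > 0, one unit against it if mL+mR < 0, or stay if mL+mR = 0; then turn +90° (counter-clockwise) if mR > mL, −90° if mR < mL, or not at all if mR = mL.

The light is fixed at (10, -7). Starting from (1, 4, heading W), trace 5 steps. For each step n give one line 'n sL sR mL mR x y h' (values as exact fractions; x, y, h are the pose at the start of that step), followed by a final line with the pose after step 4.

n=0: pose=(1,4,W); sL=160/181, sR=160/269; mL=-57520/48689, mR=80/269; mL+mR=-160/181 → advance -1; mR−mL=72000/48689 → turn +1·90°
n=1: pose=(2,4,S); sL=20/17, sR=4/5; mL=-134/85, mR=2/5; mL+mR=-20/17 → advance -1; mR−mL=168/85 → turn +1·90°
n=2: pose=(2,5,E); sL=32/49, sR=160/149; mL=-8688/7301, mR=80/149; mL+mR=-32/49 → advance -1; mR−mL=12608/7301 → turn +1·90°
n=3: pose=(1,5,N); sL=16/29, sR=80/109; mL=-2904/3161, mR=40/109; mL+mR=-16/29 → advance -1; mR−mL=4064/3161 → turn +1·90°
n=4: pose=(1,4,W); sL=160/181, sR=160/269; mL=-57520/48689, mR=80/269; mL+mR=-160/181 → advance -1; mR−mL=72000/48689 → turn +1·90°

0 160/181 160/269 -57520/48689 80/269 1 4 W
1 20/17 4/5 -134/85 2/5 2 4 S
2 32/49 160/149 -8688/7301 80/149 2 5 E
3 16/29 80/109 -2904/3161 40/109 1 5 N
4 160/181 160/269 -57520/48689 80/269 1 4 W
final 2 4 S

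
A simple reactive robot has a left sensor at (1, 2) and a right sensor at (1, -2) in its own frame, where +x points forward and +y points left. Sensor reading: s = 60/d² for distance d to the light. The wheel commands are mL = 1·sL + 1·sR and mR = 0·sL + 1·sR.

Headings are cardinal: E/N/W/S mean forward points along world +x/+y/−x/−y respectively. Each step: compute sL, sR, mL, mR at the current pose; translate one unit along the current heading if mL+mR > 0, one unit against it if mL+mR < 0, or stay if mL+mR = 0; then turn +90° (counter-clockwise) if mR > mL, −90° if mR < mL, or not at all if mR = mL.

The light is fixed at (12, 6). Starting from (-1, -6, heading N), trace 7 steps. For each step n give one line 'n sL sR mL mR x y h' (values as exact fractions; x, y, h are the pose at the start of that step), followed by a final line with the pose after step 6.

n=0: pose=(-1,-6,N); sL=30/173, sR=30/121; mL=8820/20933, mR=30/121; mL+mR=14010/20933 → advance +1; mR−mL=-30/173 → turn -1·90°
n=1: pose=(-1,-5,E); sL=4/15, sR=60/313; mL=2152/4695, mR=60/313; mL+mR=3052/4695 → advance +1; mR−mL=-4/15 → turn -1·90°
n=2: pose=(0,-5,S); sL=15/61, sR=3/17; mL=438/1037, mR=3/17; mL+mR=621/1037 → advance +1; mR−mL=-15/61 → turn -1·90°
n=3: pose=(0,-6,W); sL=12/73, sR=60/269; mL=7608/19637, mR=60/269; mL+mR=11988/19637 → advance +1; mR−mL=-12/73 → turn -1·90°
n=4: pose=(-1,-6,N); sL=30/173, sR=30/121; mL=8820/20933, mR=30/121; mL+mR=14010/20933 → advance +1; mR−mL=-30/173 → turn -1·90°
n=5: pose=(-1,-5,E); sL=4/15, sR=60/313; mL=2152/4695, mR=60/313; mL+mR=3052/4695 → advance +1; mR−mL=-4/15 → turn -1·90°
n=6: pose=(0,-5,S); sL=15/61, sR=3/17; mL=438/1037, mR=3/17; mL+mR=621/1037 → advance +1; mR−mL=-15/61 → turn -1·90°

0 30/173 30/121 8820/20933 30/121 -1 -6 N
1 4/15 60/313 2152/4695 60/313 -1 -5 E
2 15/61 3/17 438/1037 3/17 0 -5 S
3 12/73 60/269 7608/19637 60/269 0 -6 W
4 30/173 30/121 8820/20933 30/121 -1 -6 N
5 4/15 60/313 2152/4695 60/313 -1 -5 E
6 15/61 3/17 438/1037 3/17 0 -5 S
final 0 -6 W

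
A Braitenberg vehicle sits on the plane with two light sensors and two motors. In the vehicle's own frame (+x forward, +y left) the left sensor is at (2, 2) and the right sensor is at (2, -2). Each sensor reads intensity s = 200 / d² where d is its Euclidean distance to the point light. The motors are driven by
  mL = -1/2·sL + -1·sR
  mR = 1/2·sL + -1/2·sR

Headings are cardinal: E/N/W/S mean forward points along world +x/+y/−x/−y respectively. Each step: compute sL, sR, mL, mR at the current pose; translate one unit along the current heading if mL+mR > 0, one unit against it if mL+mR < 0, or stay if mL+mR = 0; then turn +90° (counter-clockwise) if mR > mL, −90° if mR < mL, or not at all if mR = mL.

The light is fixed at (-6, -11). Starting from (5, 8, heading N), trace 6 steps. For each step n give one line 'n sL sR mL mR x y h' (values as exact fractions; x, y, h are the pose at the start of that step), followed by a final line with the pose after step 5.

n=0: pose=(5,8,N); sL=100/261, sR=20/61; mL=-8270/15921, mR=440/15921; mL+mR=-30/61 → advance -1; mR−mL=8710/15921 → turn +1·90°
n=1: pose=(5,7,W); sL=200/337, sR=200/481; mL=-115500/162097, mR=14400/162097; mL+mR=-300/481 → advance -1; mR−mL=129900/162097 → turn +1·90°
n=2: pose=(6,7,S); sL=50/113, sR=50/89; mL=-7875/10057, mR=-600/10057; mL+mR=-75/89 → advance -1; mR−mL=7275/10057 → turn +1·90°
n=3: pose=(6,8,E); sL=200/637, sR=40/97; mL=-35180/61789, mR=-3040/61789; mL+mR=-60/97 → advance -1; mR−mL=32140/61789 → turn +1·90°
n=4: pose=(5,8,N); sL=100/261, sR=20/61; mL=-8270/15921, mR=440/15921; mL+mR=-30/61 → advance -1; mR−mL=8710/15921 → turn +1·90°
n=5: pose=(5,7,W); sL=200/337, sR=200/481; mL=-115500/162097, mR=14400/162097; mL+mR=-300/481 → advance -1; mR−mL=129900/162097 → turn +1·90°

0 100/261 20/61 -8270/15921 440/15921 5 8 N
1 200/337 200/481 -115500/162097 14400/162097 5 7 W
2 50/113 50/89 -7875/10057 -600/10057 6 7 S
3 200/637 40/97 -35180/61789 -3040/61789 6 8 E
4 100/261 20/61 -8270/15921 440/15921 5 8 N
5 200/337 200/481 -115500/162097 14400/162097 5 7 W
final 6 7 S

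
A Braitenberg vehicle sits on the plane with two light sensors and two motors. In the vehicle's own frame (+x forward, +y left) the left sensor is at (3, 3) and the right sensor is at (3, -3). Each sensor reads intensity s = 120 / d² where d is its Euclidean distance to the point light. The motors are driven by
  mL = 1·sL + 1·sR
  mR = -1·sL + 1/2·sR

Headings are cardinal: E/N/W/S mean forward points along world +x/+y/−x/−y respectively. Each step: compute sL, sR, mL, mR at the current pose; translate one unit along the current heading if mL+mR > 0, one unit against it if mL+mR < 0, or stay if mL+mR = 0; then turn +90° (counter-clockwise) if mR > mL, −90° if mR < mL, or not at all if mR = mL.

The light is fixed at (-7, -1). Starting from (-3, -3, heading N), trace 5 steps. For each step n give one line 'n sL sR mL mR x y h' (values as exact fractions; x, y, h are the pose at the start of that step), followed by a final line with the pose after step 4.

n=0: pose=(-3,-3,N); sL=60, sR=12/5; mL=312/5, mR=-294/5; mL+mR=18/5 → advance +1; mR−mL=-606/5 → turn -1·90°
n=1: pose=(-3,-2,E); sL=120/53, sR=24/13; mL=2832/689, mR=-924/689; mL+mR=36/13 → advance +1; mR−mL=-3756/689 → turn -1·90°
n=2: pose=(-2,-2,S); sL=3/2, sR=6; mL=15/2, mR=3/2; mL+mR=9 → advance +1; mR−mL=-6 → turn -1·90°
n=3: pose=(-2,-3,W); sL=120/29, sR=24; mL=816/29, mR=228/29; mL+mR=36 → advance +1; mR−mL=-588/29 → turn -1·90°
n=4: pose=(-3,-3,N); sL=60, sR=12/5; mL=312/5, mR=-294/5; mL+mR=18/5 → advance +1; mR−mL=-606/5 → turn -1·90°

0 60 12/5 312/5 -294/5 -3 -3 N
1 120/53 24/13 2832/689 -924/689 -3 -2 E
2 3/2 6 15/2 3/2 -2 -2 S
3 120/29 24 816/29 228/29 -2 -3 W
4 60 12/5 312/5 -294/5 -3 -3 N
final -3 -2 E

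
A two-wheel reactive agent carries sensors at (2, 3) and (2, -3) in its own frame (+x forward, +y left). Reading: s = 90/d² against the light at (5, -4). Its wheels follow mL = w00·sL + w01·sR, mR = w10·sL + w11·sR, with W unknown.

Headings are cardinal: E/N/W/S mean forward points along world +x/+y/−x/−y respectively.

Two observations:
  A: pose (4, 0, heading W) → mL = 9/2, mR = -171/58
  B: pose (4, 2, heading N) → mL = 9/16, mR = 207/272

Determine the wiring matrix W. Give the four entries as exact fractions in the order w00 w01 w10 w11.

1/2 0 -1/2 1

obs A: pose=(4,0,W) → sL=9, sR=45/29, mL=9/2, mR=-171/58
obs B: pose=(4,2,N) → sL=9/8, sR=45/34, mL=9/16, mR=207/272
sensor matrix S = [[9, 45/29], [9/8, 45/34]]; det S = 40095/3944
solve [mL_A; mL_B] = S·[w00; w01] and [mR_A; mR_B] = S·[w10; w11]:
  w00 = 1/2, w01 = 0, w10 = -1/2, w11 = 1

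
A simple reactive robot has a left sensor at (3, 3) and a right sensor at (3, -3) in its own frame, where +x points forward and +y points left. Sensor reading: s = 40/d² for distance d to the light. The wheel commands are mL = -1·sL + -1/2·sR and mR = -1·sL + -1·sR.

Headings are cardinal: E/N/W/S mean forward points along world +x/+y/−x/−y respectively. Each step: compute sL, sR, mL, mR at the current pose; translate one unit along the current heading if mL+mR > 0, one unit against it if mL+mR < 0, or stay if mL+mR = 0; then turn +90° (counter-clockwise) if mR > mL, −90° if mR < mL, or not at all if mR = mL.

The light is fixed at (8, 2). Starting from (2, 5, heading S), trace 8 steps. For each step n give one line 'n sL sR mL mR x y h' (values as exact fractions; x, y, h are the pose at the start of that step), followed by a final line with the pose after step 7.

n=0: pose=(2,5,S); sL=40/9, sR=40/81; mL=-380/81, mR=-400/81; mL+mR=-260/27 → advance -1; mR−mL=-20/81 → turn -1·90°
n=1: pose=(2,6,W); sL=20/41, sR=4/13; mL=-342/533, mR=-424/533; mL+mR=-766/533 → advance -1; mR−mL=-2/13 → turn -1·90°
n=2: pose=(3,6,N); sL=40/113, sR=40/53; mL=-4380/5989, mR=-6640/5989; mL+mR=-11020/5989 → advance -1; mR−mL=-20/53 → turn -1·90°
n=3: pose=(3,5,E); sL=1, sR=10; mL=-6, mR=-11; mL+mR=-17 → advance -1; mR−mL=-5 → turn -1·90°
n=4: pose=(2,5,S); sL=40/9, sR=40/81; mL=-380/81, mR=-400/81; mL+mR=-260/27 → advance -1; mR−mL=-20/81 → turn -1·90°
n=5: pose=(2,6,W); sL=20/41, sR=4/13; mL=-342/533, mR=-424/533; mL+mR=-766/533 → advance -1; mR−mL=-2/13 → turn -1·90°
n=6: pose=(3,6,N); sL=40/113, sR=40/53; mL=-4380/5989, mR=-6640/5989; mL+mR=-11020/5989 → advance -1; mR−mL=-20/53 → turn -1·90°
n=7: pose=(3,5,E); sL=1, sR=10; mL=-6, mR=-11; mL+mR=-17 → advance -1; mR−mL=-5 → turn -1·90°

0 40/9 40/81 -380/81 -400/81 2 5 S
1 20/41 4/13 -342/533 -424/533 2 6 W
2 40/113 40/53 -4380/5989 -6640/5989 3 6 N
3 1 10 -6 -11 3 5 E
4 40/9 40/81 -380/81 -400/81 2 5 S
5 20/41 4/13 -342/533 -424/533 2 6 W
6 40/113 40/53 -4380/5989 -6640/5989 3 6 N
7 1 10 -6 -11 3 5 E
final 2 5 S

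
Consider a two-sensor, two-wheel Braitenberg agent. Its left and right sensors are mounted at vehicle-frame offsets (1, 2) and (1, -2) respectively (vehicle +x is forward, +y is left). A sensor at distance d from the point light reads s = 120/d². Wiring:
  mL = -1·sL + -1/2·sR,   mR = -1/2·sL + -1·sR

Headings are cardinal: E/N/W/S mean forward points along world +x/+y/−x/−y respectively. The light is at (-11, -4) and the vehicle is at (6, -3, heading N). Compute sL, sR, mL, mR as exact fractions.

120/229 24/73 -11508/16717 -9876/16717

left sensor world pos  = (4, -2); dL² = 229
right sensor world pos = (8, -2); dR² = 365
sL = 120/229 = 120/229
sR = 120/365 = 24/73
mL = -1·sL + -1/2·sR = -11508/16717
mR = -1/2·sL + -1·sR = -9876/16717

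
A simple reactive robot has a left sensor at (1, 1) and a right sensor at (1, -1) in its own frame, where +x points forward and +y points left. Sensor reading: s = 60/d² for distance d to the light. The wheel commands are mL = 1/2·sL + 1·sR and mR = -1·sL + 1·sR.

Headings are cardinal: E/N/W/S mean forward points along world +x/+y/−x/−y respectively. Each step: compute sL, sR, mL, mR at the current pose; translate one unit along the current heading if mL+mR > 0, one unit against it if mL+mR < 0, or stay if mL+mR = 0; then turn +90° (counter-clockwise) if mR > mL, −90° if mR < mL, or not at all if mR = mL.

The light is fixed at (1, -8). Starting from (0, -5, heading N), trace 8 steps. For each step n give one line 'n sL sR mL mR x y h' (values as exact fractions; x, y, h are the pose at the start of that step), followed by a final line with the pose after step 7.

n=0: pose=(0,-5,N); sL=3, sR=15/4; mL=21/4, mR=3/4; mL+mR=6 → advance +1; mR−mL=-9/2 → turn -1·90°
n=1: pose=(0,-4,E); sL=12/5, sR=20/3; mL=118/15, mR=64/15; mL+mR=182/15 → advance +1; mR−mL=-18/5 → turn -1·90°
n=2: pose=(1,-4,S); sL=6, sR=6; mL=9, mR=0; mL+mR=9 → advance +1; mR−mL=-9 → turn -1·90°
n=3: pose=(1,-5,W); sL=12, sR=60/17; mL=162/17, mR=-144/17; mL+mR=18/17 → advance +1; mR−mL=-18 → turn -1·90°
n=4: pose=(0,-5,N); sL=3, sR=15/4; mL=21/4, mR=3/4; mL+mR=6 → advance +1; mR−mL=-9/2 → turn -1·90°
n=5: pose=(0,-4,E); sL=12/5, sR=20/3; mL=118/15, mR=64/15; mL+mR=182/15 → advance +1; mR−mL=-18/5 → turn -1·90°
n=6: pose=(1,-4,S); sL=6, sR=6; mL=9, mR=0; mL+mR=9 → advance +1; mR−mL=-9 → turn -1·90°
n=7: pose=(1,-5,W); sL=12, sR=60/17; mL=162/17, mR=-144/17; mL+mR=18/17 → advance +1; mR−mL=-18 → turn -1·90°

0 3 15/4 21/4 3/4 0 -5 N
1 12/5 20/3 118/15 64/15 0 -4 E
2 6 6 9 0 1 -4 S
3 12 60/17 162/17 -144/17 1 -5 W
4 3 15/4 21/4 3/4 0 -5 N
5 12/5 20/3 118/15 64/15 0 -4 E
6 6 6 9 0 1 -4 S
7 12 60/17 162/17 -144/17 1 -5 W
final 0 -5 N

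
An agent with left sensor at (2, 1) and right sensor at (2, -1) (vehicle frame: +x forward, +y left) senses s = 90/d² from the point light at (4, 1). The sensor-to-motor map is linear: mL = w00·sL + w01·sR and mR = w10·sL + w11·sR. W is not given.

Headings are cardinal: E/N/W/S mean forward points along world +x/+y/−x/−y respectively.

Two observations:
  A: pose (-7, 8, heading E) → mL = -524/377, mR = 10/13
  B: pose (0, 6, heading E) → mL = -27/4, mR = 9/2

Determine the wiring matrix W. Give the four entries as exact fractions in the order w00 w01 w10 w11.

-1 -1 0 1

obs A: pose=(-7,8,E) → sL=18/29, sR=10/13, mL=-524/377, mR=10/13
obs B: pose=(0,6,E) → sL=9/4, sR=9/2, mL=-27/4, mR=9/2
sensor matrix S = [[18/29, 10/13], [9/4, 9/2]]; det S = 801/754
solve [mL_A; mL_B] = S·[w00; w01] and [mR_A; mR_B] = S·[w10; w11]:
  w00 = -1, w01 = -1, w10 = 0, w11 = 1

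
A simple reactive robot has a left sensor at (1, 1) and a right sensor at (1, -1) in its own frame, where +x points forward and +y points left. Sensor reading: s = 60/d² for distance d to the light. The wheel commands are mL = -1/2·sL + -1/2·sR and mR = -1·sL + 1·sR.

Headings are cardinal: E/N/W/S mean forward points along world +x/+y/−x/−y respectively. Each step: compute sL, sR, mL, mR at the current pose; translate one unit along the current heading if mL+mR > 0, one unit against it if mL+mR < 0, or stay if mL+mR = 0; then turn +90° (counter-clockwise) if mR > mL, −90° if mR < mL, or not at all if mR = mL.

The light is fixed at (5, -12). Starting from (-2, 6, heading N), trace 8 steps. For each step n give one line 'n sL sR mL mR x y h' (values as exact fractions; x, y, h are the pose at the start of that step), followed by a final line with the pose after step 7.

0 12/85 60/397 -4932/33745 336/33745 -2 6 N
1 3/16 15/97 -531/3104 -51/1552 -2 5 W
2 60/281 12/61 -3516/17141 -288/17141 -1 5 S
3 30/193 30/157 -5250/30301 1080/30301 -1 6 E
4 12/85 60/397 -4932/33745 336/33745 -2 6 N
5 3/16 15/97 -531/3104 -51/1552 -2 5 W
6 60/281 12/61 -3516/17141 -288/17141 -1 5 S
7 30/193 30/157 -5250/30301 1080/30301 -1 6 E
final -2 6 N

n=0: pose=(-2,6,N); sL=12/85, sR=60/397; mL=-4932/33745, mR=336/33745; mL+mR=-4596/33745 → advance -1; mR−mL=5268/33745 → turn +1·90°
n=1: pose=(-2,5,W); sL=3/16, sR=15/97; mL=-531/3104, mR=-51/1552; mL+mR=-633/3104 → advance -1; mR−mL=429/3104 → turn +1·90°
n=2: pose=(-1,5,S); sL=60/281, sR=12/61; mL=-3516/17141, mR=-288/17141; mL+mR=-3804/17141 → advance -1; mR−mL=3228/17141 → turn +1·90°
n=3: pose=(-1,6,E); sL=30/193, sR=30/157; mL=-5250/30301, mR=1080/30301; mL+mR=-4170/30301 → advance -1; mR−mL=6330/30301 → turn +1·90°
n=4: pose=(-2,6,N); sL=12/85, sR=60/397; mL=-4932/33745, mR=336/33745; mL+mR=-4596/33745 → advance -1; mR−mL=5268/33745 → turn +1·90°
n=5: pose=(-2,5,W); sL=3/16, sR=15/97; mL=-531/3104, mR=-51/1552; mL+mR=-633/3104 → advance -1; mR−mL=429/3104 → turn +1·90°
n=6: pose=(-1,5,S); sL=60/281, sR=12/61; mL=-3516/17141, mR=-288/17141; mL+mR=-3804/17141 → advance -1; mR−mL=3228/17141 → turn +1·90°
n=7: pose=(-1,6,E); sL=30/193, sR=30/157; mL=-5250/30301, mR=1080/30301; mL+mR=-4170/30301 → advance -1; mR−mL=6330/30301 → turn +1·90°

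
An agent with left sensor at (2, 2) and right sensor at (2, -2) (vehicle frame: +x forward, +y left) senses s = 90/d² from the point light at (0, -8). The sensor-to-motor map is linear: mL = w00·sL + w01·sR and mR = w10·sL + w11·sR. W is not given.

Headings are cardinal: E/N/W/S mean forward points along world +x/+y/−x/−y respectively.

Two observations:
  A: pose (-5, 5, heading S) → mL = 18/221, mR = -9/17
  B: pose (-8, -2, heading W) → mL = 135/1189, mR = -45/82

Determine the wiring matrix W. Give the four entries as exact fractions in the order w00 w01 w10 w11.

1/2 -1/2 0 -1

obs A: pose=(-5,5,S) → sL=9/13, sR=9/17, mL=18/221, mR=-9/17
obs B: pose=(-8,-2,W) → sL=45/58, sR=45/82, mL=135/1189, mR=-45/82
sensor matrix S = [[9/13, 9/17], [45/58, 45/82]]; det S = -8100/262769
solve [mL_A; mL_B] = S·[w00; w01] and [mR_A; mR_B] = S·[w10; w11]:
  w00 = 1/2, w01 = -1/2, w10 = 0, w11 = -1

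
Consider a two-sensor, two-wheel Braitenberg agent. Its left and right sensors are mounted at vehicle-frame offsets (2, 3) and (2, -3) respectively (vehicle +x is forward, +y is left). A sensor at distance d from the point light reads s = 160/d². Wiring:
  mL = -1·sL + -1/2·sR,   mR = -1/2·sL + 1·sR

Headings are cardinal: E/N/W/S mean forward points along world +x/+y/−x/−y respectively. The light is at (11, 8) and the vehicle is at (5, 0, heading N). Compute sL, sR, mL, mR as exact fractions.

160/117 32/9 -368/117 112/39

left sensor world pos  = (2, 2); dL² = 117
right sensor world pos = (8, 2); dR² = 45
sL = 160/117 = 160/117
sR = 160/45 = 32/9
mL = -1·sL + -1/2·sR = -368/117
mR = -1/2·sL + 1·sR = 112/39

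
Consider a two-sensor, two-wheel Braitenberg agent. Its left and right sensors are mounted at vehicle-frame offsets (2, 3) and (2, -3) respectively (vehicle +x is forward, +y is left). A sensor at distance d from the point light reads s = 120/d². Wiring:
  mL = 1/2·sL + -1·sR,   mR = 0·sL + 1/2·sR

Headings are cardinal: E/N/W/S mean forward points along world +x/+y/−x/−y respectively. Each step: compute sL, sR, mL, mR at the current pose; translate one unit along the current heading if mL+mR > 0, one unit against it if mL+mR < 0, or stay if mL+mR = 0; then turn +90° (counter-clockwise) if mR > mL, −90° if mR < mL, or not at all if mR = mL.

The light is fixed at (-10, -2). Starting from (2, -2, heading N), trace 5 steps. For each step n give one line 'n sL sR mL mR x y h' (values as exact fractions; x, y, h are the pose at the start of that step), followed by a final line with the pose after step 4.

0 24/17 120/229 708/3893 60/229 2 -2 N
1 15/13 30/29 -345/754 15/29 2 -1 W
2 120/197 24/13 -3948/2561 12/13 1 -1 S
3 60/97 12/17 -654/1649 6/17 1 0 E
4 24/13 24/37 132/481 12/37 0 0 N
final 0 1 W

n=0: pose=(2,-2,N); sL=24/17, sR=120/229; mL=708/3893, mR=60/229; mL+mR=1728/3893 → advance +1; mR−mL=312/3893 → turn +1·90°
n=1: pose=(2,-1,W); sL=15/13, sR=30/29; mL=-345/754, mR=15/29; mL+mR=45/754 → advance +1; mR−mL=735/754 → turn +1·90°
n=2: pose=(1,-1,S); sL=120/197, sR=24/13; mL=-3948/2561, mR=12/13; mL+mR=-1584/2561 → advance -1; mR−mL=6312/2561 → turn +1·90°
n=3: pose=(1,0,E); sL=60/97, sR=12/17; mL=-654/1649, mR=6/17; mL+mR=-72/1649 → advance -1; mR−mL=1236/1649 → turn +1·90°
n=4: pose=(0,0,N); sL=24/13, sR=24/37; mL=132/481, mR=12/37; mL+mR=288/481 → advance +1; mR−mL=24/481 → turn +1·90°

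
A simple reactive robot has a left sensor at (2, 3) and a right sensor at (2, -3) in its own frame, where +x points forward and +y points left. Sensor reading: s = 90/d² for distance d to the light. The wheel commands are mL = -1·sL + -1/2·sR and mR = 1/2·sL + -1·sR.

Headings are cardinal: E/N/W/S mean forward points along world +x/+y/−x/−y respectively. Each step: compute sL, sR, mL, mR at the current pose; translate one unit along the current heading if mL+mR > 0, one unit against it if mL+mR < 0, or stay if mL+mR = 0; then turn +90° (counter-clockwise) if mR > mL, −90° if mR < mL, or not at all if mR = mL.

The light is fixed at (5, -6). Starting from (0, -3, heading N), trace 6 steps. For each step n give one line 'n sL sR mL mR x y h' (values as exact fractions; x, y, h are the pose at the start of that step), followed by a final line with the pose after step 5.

0 90/89 90/29 -6615/2581 -6705/2581 0 -3 N
1 45/17 9 -243/34 -261/34 0 -4 E
2 10 10/9 -95/9 35/9 -1 -4 S
3 45/26 45/8 -945/208 -495/104 -1 -3 E
4 90/17 90/101 -9855/1717 3015/1717 -2 -3 S
5 45/37 45/13 -2835/962 -2745/962 -2 -2 E
final -3 -2 N

n=0: pose=(0,-3,N); sL=90/89, sR=90/29; mL=-6615/2581, mR=-6705/2581; mL+mR=-13320/2581 → advance -1; mR−mL=-90/2581 → turn -1·90°
n=1: pose=(0,-4,E); sL=45/17, sR=9; mL=-243/34, mR=-261/34; mL+mR=-252/17 → advance -1; mR−mL=-9/17 → turn -1·90°
n=2: pose=(-1,-4,S); sL=10, sR=10/9; mL=-95/9, mR=35/9; mL+mR=-20/3 → advance -1; mR−mL=130/9 → turn +1·90°
n=3: pose=(-1,-3,E); sL=45/26, sR=45/8; mL=-945/208, mR=-495/104; mL+mR=-1935/208 → advance -1; mR−mL=-45/208 → turn -1·90°
n=4: pose=(-2,-3,S); sL=90/17, sR=90/101; mL=-9855/1717, mR=3015/1717; mL+mR=-6840/1717 → advance -1; mR−mL=12870/1717 → turn +1·90°
n=5: pose=(-2,-2,E); sL=45/37, sR=45/13; mL=-2835/962, mR=-2745/962; mL+mR=-2790/481 → advance -1; mR−mL=45/481 → turn +1·90°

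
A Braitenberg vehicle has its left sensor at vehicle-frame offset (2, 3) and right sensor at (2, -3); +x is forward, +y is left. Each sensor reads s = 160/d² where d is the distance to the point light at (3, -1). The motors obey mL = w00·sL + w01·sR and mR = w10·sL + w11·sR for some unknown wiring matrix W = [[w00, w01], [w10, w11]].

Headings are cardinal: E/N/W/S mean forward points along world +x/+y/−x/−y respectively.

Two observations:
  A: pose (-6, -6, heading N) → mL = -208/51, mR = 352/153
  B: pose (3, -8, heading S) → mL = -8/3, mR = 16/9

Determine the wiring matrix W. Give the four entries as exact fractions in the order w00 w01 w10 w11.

obs A: pose=(-6,-6,N) → sL=160/153, sR=32/9, mL=-208/51, mR=352/153
obs B: pose=(3,-8,S) → sL=16/9, sR=16/9, mL=-8/3, mR=16/9
sensor matrix S = [[160/153, 32/9], [16/9, 16/9]]; det S = -2048/459
solve [mL_A; mL_B] = S·[w00; w01] and [mR_A; mR_B] = S·[w10; w11]:
  w00 = -1/2, w01 = -1, w10 = 1/2, w11 = 1/2

-1/2 -1 1/2 1/2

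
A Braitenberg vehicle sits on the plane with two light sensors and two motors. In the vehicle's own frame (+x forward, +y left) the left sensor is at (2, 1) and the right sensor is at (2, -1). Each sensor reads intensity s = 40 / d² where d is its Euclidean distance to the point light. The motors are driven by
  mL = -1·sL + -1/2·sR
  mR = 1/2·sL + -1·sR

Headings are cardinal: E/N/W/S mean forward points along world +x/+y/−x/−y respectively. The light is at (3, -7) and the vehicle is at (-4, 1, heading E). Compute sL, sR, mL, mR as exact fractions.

left sensor world pos  = (-2, 2); dL² = 106
right sensor world pos = (-2, 0); dR² = 74
sL = 40/106 = 20/53
sR = 40/74 = 20/37
mL = -1·sL + -1/2·sR = -1270/1961
mR = 1/2·sL + -1·sR = -690/1961

20/53 20/37 -1270/1961 -690/1961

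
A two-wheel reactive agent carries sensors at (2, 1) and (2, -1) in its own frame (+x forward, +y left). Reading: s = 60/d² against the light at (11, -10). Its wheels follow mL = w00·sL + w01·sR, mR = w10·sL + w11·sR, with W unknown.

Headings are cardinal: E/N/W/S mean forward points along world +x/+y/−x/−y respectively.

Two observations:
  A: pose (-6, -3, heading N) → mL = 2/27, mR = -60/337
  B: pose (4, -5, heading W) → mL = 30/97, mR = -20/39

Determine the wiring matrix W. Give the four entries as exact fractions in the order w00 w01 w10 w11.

1/2 0 0 -1

obs A: pose=(-6,-3,N) → sL=4/27, sR=60/337, mL=2/27, mR=-60/337
obs B: pose=(4,-5,W) → sL=60/97, sR=20/39, mL=30/97, mR=-20/39
sensor matrix S = [[4/27, 60/337], [60/97, 20/39]]; det S = -1175680/34421517
solve [mL_A; mL_B] = S·[w00; w01] and [mR_A; mR_B] = S·[w10; w11]:
  w00 = 1/2, w01 = 0, w10 = 0, w11 = -1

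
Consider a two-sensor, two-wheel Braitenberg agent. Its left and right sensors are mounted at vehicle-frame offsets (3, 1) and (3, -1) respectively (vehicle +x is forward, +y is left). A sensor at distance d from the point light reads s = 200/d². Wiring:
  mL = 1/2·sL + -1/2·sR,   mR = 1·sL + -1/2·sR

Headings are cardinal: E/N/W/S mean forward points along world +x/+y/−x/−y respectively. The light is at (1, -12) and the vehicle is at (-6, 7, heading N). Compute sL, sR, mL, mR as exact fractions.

left sensor world pos  = (-7, 10); dL² = 548
right sensor world pos = (-5, 10); dR² = 520
sL = 200/548 = 50/137
sR = 200/520 = 5/13
mL = 1/2·sL + -1/2·sR = -35/3562
mR = 1·sL + -1/2·sR = 615/3562

50/137 5/13 -35/3562 615/3562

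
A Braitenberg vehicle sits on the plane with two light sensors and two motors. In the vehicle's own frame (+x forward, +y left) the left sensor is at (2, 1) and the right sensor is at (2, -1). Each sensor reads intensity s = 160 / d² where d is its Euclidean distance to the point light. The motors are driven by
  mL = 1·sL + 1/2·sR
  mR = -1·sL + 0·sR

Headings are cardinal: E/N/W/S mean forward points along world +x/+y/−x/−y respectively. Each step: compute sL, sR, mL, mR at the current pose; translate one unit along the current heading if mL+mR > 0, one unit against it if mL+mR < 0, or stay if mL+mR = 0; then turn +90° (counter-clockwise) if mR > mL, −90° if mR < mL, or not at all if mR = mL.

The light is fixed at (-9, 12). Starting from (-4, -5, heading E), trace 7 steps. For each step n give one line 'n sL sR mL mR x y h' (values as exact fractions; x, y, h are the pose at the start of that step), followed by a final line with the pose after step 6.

n=0: pose=(-4,-5,E); sL=32/61, sR=160/373; mL=16816/22753, mR=-32/61; mL+mR=80/373 → advance +1; mR−mL=-28752/22753 → turn -1·90°
n=1: pose=(-3,-5,S); sL=16/41, sR=80/193; mL=4728/7913, mR=-16/41; mL+mR=40/193 → advance +1; mR−mL=-7816/7913 → turn -1·90°
n=2: pose=(-3,-6,W); sL=160/377, sR=32/61; mL=15792/22997, mR=-160/377; mL+mR=16/61 → advance +1; mR−mL=-25552/22997 → turn -1·90°
n=3: pose=(-4,-6,N); sL=10/17, sR=40/73; mL=1070/1241, mR=-10/17; mL+mR=20/73 → advance +1; mR−mL=-1800/1241 → turn -1·90°
n=4: pose=(-4,-5,E); sL=32/61, sR=160/373; mL=16816/22753, mR=-32/61; mL+mR=80/373 → advance +1; mR−mL=-28752/22753 → turn -1·90°
n=5: pose=(-3,-5,S); sL=16/41, sR=80/193; mL=4728/7913, mR=-16/41; mL+mR=40/193 → advance +1; mR−mL=-7816/7913 → turn -1·90°
n=6: pose=(-3,-6,W); sL=160/377, sR=32/61; mL=15792/22997, mR=-160/377; mL+mR=16/61 → advance +1; mR−mL=-25552/22997 → turn -1·90°

0 32/61 160/373 16816/22753 -32/61 -4 -5 E
1 16/41 80/193 4728/7913 -16/41 -3 -5 S
2 160/377 32/61 15792/22997 -160/377 -3 -6 W
3 10/17 40/73 1070/1241 -10/17 -4 -6 N
4 32/61 160/373 16816/22753 -32/61 -4 -5 E
5 16/41 80/193 4728/7913 -16/41 -3 -5 S
6 160/377 32/61 15792/22997 -160/377 -3 -6 W
final -4 -6 N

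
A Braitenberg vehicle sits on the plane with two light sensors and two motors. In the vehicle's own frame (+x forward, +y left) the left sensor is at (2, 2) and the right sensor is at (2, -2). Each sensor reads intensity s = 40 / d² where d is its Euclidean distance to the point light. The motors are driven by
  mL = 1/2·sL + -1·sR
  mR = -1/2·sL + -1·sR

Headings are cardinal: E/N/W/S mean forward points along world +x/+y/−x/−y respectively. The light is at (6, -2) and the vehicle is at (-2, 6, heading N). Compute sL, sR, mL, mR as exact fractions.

1/5 5/17 -33/170 -67/170

left sensor world pos  = (-4, 8); dL² = 200
right sensor world pos = (0, 8); dR² = 136
sL = 40/200 = 1/5
sR = 40/136 = 5/17
mL = 1/2·sL + -1·sR = -33/170
mR = -1/2·sL + -1·sR = -67/170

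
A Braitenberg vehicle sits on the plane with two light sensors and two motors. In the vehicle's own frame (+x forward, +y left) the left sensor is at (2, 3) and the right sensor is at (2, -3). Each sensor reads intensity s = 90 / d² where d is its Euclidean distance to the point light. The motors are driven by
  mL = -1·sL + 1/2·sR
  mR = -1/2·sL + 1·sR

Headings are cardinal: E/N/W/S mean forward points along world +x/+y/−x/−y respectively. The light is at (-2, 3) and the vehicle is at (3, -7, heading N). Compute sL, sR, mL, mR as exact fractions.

left sensor world pos  = (0, -5); dL² = 68
right sensor world pos = (6, -5); dR² = 128
sL = 90/68 = 45/34
sR = 90/128 = 45/64
mL = -1·sL + 1/2·sR = -2115/2176
mR = -1/2·sL + 1·sR = 45/1088

45/34 45/64 -2115/2176 45/1088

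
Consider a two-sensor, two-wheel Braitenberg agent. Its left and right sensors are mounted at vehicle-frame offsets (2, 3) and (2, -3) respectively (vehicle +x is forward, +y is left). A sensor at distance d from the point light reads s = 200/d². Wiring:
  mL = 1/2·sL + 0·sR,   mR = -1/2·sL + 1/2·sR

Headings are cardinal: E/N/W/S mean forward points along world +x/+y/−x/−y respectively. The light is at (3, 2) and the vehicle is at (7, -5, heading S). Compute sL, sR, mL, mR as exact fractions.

20/13 100/41 10/13 240/533

left sensor world pos  = (10, -7); dL² = 130
right sensor world pos = (4, -7); dR² = 82
sL = 200/130 = 20/13
sR = 200/82 = 100/41
mL = 1/2·sL + 0·sR = 10/13
mR = -1/2·sL + 1/2·sR = 240/533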